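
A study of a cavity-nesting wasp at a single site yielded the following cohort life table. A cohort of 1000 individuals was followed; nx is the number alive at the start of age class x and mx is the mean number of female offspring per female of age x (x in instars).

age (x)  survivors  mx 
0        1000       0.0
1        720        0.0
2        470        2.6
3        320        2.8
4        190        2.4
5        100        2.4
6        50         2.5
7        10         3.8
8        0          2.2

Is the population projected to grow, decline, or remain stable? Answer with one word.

lx = nx/n0 = nx/1000: 1, 0.72, 0.47, 0.32, 0.19, 0.1, 0.05, 0.01, 0
R0 = Σ lx·mx = 0 + 0 + 1.222 + 0.896 + 0.456 + 0.24 + 0.125 + 0.038 + 0 = 2.977
R0 > 1, so the population is growing.

growing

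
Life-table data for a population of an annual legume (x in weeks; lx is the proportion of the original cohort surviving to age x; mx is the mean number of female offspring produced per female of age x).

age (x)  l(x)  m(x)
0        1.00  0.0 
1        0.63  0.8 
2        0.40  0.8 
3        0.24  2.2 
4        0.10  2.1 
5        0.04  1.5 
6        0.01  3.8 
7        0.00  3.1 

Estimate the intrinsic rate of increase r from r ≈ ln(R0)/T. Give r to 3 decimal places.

R0 = Σ lx·mx = 0 + 0.504 + 0.32 + 0.528 + 0.21 + 0.06 + 0.038 + 0 = 1.66
Σ x·lx·mx = 4.096; T = 4.096/1.66 = 2.46747…
r ≈ ln(R0)/T = ln(1.66)/2.46747… = 0.2054… → 0.205

0.205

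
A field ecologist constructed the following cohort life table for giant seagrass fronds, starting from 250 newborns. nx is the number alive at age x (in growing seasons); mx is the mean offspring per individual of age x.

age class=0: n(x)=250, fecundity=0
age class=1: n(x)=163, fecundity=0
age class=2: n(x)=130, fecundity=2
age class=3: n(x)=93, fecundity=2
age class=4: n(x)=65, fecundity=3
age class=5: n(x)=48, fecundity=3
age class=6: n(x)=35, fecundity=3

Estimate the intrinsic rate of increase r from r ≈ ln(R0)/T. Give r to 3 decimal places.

0.352

lx = nx/n0 = nx/250: 1, 0.652, 0.52, 0.372, 0.26, 0.192, 0.14
R0 = Σ lx·mx = 0 + 0 + 1.04 + 0.744 + 0.78 + 0.576 + 0.42 = 3.56
Σ x·lx·mx = 12.832; T = 12.832/3.56 = 3.60449…
r ≈ ln(R0)/T = ln(3.56)/3.60449… = 0.35227… → 0.352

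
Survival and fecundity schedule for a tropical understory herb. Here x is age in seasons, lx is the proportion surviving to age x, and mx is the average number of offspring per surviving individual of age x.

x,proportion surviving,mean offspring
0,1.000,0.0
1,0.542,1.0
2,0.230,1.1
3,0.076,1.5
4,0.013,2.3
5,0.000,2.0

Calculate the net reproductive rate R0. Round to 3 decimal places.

0.939

lx·mx by age: 0, 0.542, 0.253, 0.114, 0.0299, 0
R0 = Σ lx·mx = 0.9389 → 0.939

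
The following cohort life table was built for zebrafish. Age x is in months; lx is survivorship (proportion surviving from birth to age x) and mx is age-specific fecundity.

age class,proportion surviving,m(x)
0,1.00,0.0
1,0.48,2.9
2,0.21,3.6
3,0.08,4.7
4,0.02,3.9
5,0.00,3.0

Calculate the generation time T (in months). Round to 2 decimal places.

1.67

lx·mx: 0, 1.392, 0.756, 0.376, 0.078, 0 → R0 = 2.602
x·lx·mx: 0, 1.392, 1.512, 1.128, 0.312, 0 → Σ = 4.344
T = 4.344 / 2.602 = 1.669485… → 1.67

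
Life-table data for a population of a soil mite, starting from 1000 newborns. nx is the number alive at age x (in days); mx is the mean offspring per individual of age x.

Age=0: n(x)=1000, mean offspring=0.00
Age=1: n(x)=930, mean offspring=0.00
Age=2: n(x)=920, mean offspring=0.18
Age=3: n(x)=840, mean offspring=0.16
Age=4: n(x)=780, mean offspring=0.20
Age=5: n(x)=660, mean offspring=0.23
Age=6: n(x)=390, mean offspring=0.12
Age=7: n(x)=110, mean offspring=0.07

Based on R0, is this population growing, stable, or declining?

lx = nx/n0 = nx/1000: 1, 0.93, 0.92, 0.84, 0.78, 0.66, 0.39, 0.11
R0 = Σ lx·mx = 0 + 0 + 0.1656 + 0.1344 + 0.156 + 0.1518 + 0.0468 + 0.0077 = 0.6623
R0 < 1, so the population is declining.

declining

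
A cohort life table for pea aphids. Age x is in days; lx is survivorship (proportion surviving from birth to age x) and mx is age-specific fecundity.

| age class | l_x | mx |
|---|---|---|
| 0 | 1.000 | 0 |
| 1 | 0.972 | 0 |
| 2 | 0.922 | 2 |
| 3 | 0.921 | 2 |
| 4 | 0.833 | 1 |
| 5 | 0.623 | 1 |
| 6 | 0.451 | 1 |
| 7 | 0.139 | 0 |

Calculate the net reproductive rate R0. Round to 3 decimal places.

5.593

lx·mx by age: 0, 0, 1.844, 1.842, 0.833, 0.623, 0.451, 0
R0 = Σ lx·mx = 5.593 → 5.593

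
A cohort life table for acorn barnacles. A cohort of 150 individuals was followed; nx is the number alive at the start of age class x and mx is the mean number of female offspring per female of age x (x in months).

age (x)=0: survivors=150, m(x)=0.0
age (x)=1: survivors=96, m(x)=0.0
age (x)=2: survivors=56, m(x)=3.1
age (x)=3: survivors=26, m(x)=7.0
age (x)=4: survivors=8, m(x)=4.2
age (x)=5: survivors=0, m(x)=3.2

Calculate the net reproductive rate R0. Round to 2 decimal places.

2.59

lx = nx/n0 = nx/150: 1, 0.64, 0.37333…, 0.17333…, 0.05333…, 0
lx·mx by age: 0, 0, 1.157333…, 1.213333…, 0.224…, 0
R0 = Σ lx·mx = 2.594667… → 2.59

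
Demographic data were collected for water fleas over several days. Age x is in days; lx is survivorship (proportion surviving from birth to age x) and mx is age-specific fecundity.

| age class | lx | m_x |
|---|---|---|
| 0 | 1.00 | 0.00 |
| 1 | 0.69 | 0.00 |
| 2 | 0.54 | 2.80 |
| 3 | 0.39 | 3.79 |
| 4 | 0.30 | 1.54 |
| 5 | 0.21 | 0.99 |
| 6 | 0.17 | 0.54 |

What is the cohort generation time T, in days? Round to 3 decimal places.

2.904

lx·mx: 0, 0, 1.512, 1.4781, 0.462, 0.2079, 0.0918 → R0 = 3.7518
x·lx·mx: 0, 0, 3.024, 4.4343, 1.848, 1.0395, 0.5508 → Σ = 10.8966
T = 10.8966 / 3.7518 = 2.904366… → 2.904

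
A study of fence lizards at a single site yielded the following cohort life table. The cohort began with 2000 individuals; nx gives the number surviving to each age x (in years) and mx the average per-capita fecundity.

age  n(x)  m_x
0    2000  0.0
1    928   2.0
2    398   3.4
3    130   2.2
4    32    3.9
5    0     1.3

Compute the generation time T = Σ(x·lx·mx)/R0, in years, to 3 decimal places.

1.635

lx = nx/n0 = nx/2000: 1, 0.464, 0.199, 0.065, 0.016, 0
lx·mx: 0, 0.928, 0.6766, 0.143, 0.0624, 0 → R0 = 1.81
x·lx·mx: 0, 0.928, 1.3532, 0.429, 0.2496, 0 → Σ = 2.9598
T = 2.9598 / 1.81 = 1.635249… → 1.635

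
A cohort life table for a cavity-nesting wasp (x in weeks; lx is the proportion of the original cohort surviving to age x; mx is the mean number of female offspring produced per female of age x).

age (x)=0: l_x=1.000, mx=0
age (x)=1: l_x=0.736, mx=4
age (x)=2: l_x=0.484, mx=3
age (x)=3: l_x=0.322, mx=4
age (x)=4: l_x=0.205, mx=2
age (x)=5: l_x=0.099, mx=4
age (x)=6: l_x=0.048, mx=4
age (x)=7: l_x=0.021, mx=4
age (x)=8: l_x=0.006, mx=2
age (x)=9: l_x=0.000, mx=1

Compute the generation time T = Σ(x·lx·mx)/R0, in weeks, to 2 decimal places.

2.24

lx·mx: 0, 2.944, 1.452, 1.288, 0.41, 0.396, 0.192, 0.084, 0.012, 0 → R0 = 6.778
x·lx·mx: 0, 2.944, 2.904, 3.864, 1.64, 1.98, 1.152, 0.588, 0.096, 0 → Σ = 15.168
T = 15.168 / 6.778 = 2.237828… → 2.24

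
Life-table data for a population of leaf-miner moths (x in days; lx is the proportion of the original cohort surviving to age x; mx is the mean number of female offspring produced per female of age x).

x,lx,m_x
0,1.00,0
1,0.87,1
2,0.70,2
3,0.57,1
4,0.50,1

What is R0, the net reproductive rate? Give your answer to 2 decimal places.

lx·mx by age: 0, 0.87, 1.4, 0.57, 0.5
R0 = Σ lx·mx = 3.34 → 3.34

3.34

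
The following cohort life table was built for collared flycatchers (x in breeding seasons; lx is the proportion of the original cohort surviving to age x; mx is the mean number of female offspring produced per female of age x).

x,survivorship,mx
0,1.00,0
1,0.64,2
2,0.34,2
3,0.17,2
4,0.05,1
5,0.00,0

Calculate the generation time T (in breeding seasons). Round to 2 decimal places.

1.64

lx·mx: 0, 1.28, 0.68, 0.34, 0.05, 0 → R0 = 2.35
x·lx·mx: 0, 1.28, 1.36, 1.02, 0.2, 0 → Σ = 3.86
T = 3.86 / 2.35 = 1.642553… → 1.64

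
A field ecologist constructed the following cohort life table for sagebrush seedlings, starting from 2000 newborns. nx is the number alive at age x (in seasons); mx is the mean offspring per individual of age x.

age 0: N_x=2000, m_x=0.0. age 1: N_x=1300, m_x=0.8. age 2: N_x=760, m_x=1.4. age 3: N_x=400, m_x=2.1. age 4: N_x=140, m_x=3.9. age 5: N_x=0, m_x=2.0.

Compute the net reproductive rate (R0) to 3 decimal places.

lx = nx/n0 = nx/2000: 1, 0.65, 0.38, 0.2, 0.07, 0
lx·mx by age: 0, 0.52, 0.532, 0.42, 0.273, 0
R0 = Σ lx·mx = 1.745 → 1.745

1.745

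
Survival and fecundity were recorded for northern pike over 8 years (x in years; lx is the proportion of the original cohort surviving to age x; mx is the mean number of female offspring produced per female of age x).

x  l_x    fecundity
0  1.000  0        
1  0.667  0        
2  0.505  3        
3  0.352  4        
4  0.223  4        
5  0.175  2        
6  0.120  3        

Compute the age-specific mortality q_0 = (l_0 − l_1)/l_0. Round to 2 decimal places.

q_0 = (l_0 − l_1) / l_0 = (1 − 0.667) / 1
     = 0.333 / 1 = 0.333 → 0.33

0.33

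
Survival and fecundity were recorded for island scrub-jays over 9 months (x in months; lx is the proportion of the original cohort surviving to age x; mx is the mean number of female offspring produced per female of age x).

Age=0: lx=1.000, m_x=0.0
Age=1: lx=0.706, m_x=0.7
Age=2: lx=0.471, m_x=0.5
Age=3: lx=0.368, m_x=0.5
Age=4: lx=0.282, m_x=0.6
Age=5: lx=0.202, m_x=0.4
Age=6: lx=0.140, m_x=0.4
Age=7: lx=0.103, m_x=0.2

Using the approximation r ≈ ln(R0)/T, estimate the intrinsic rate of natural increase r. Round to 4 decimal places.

0.0868

R0 = Σ lx·mx = 0 + 0.4942 + 0.2355 + 0.184 + 0.1692 + 0.0808 + 0.056 + 0.0206 = 1.2403
Σ x·lx·mx = 3.0782; T = 3.0782/1.2403 = 2.48182…
r ≈ ln(R0)/T = ln(1.2403)/2.48182… = 0.086772… → 0.0868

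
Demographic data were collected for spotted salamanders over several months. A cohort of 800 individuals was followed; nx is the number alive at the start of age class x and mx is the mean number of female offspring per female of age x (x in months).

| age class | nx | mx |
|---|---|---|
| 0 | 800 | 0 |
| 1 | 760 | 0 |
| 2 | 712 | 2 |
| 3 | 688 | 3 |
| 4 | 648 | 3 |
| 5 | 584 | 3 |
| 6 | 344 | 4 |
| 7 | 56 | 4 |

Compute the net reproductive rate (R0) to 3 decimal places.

10.980

lx = nx/n0 = nx/800: 1, 0.95, 0.89, 0.86, 0.81, 0.73, 0.43, 0.07
lx·mx by age: 0, 0, 1.78, 2.58, 2.43, 2.19, 1.72, 0.28
R0 = Σ lx·mx = 10.98 → 10.980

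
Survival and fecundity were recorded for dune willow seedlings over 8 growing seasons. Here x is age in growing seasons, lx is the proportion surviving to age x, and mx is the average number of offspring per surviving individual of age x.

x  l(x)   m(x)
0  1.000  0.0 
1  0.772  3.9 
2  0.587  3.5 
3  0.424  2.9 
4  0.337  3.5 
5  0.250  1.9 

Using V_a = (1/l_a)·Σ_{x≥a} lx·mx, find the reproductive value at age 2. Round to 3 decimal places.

lx·mx for x ≥ 2: 2.0545, 1.2296, 1.1795, 0.475 → sum = 4.9386
V_2 = 4.9386 / l_2 = 4.9386 / 0.587 = 8.413288… → 8.413

8.413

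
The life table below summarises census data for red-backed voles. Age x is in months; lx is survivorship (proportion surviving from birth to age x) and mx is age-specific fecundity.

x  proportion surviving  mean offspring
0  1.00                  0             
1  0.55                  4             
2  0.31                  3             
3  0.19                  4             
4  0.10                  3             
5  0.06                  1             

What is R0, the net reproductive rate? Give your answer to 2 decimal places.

4.25

lx·mx by age: 0, 2.2, 0.93, 0.76, 0.3, 0.06
R0 = Σ lx·mx = 4.25 → 4.25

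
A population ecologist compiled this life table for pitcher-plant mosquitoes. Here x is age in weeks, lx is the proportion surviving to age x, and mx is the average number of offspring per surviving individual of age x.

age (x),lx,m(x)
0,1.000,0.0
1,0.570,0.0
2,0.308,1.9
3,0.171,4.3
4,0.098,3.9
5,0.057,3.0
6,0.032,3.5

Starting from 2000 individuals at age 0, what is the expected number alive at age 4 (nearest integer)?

196

Expected survivors = N0 · l_4 = 2000 × 0.098 = 196 → 196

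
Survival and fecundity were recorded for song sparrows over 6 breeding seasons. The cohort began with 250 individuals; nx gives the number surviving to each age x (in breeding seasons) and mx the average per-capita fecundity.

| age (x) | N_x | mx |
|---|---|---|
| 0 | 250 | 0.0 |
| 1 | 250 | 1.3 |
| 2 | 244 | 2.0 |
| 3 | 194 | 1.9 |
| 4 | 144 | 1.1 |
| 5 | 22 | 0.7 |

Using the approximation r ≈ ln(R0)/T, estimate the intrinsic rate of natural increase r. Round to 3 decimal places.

lx = nx/n0 = nx/250: 1, 1, 0.976, 0.776, 0.576, 0.088
R0 = Σ lx·mx = 0 + 1.3 + 1.952 + 1.4744 + 0.6336 + 0.0616 = 5.4216
Σ x·lx·mx = 12.4696; T = 12.4696/5.4216 = 2.29999…
r ≈ ln(R0)/T = ln(5.4216)/2.29999… = 0.73496… → 0.735

0.735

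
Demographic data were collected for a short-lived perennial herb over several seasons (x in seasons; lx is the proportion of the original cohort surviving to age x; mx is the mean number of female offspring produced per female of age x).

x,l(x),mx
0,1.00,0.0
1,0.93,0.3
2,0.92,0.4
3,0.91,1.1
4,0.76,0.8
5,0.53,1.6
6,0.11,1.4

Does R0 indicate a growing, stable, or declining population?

growing

R0 = Σ lx·mx = 0 + 0.279 + 0.368 + 1.001 + 0.608 + 0.848 + 0.154 = 3.258
R0 > 1, so the population is growing.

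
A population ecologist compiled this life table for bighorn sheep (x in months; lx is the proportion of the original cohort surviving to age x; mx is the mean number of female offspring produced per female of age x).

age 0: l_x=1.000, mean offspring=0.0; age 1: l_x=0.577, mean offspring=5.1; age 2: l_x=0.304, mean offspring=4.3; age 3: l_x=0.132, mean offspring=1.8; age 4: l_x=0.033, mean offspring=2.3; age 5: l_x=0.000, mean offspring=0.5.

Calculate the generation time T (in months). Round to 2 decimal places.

lx·mx: 0, 2.9427, 1.3072, 0.2376, 0.0759, 0 → R0 = 4.5634
x·lx·mx: 0, 2.9427, 2.6144, 0.7128, 0.3036, 0 → Σ = 6.5735
T = 6.5735 / 4.5634 = 1.440483… → 1.44

1.44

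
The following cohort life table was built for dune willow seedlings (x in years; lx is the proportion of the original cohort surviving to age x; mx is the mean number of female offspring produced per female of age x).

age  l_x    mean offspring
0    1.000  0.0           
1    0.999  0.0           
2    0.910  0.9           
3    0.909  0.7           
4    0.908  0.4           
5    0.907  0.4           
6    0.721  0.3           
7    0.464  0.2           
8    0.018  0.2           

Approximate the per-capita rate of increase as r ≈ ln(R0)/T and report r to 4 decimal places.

R0 = Σ lx·mx = 0 + 0 + 0.819 + 0.6363 + 0.3632 + 0.3628 + 0.2163 + 0.0928 + 0.0036 = 2.494
Σ x·lx·mx = 8.7899; T = 8.7899/2.494 = 3.52442…
r ≈ ln(R0)/T = ln(2.494)/3.52442… = 0.259302… → 0.2593

0.2593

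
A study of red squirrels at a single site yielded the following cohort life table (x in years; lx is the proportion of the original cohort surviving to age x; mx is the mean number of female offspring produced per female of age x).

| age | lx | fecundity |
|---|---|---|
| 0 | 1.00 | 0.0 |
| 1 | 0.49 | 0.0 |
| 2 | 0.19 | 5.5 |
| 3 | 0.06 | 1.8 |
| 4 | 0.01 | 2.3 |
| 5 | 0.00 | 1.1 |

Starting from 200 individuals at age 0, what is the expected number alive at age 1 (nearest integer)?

Expected survivors = N0 · l_1 = 200 × 0.49 = 98 → 98

98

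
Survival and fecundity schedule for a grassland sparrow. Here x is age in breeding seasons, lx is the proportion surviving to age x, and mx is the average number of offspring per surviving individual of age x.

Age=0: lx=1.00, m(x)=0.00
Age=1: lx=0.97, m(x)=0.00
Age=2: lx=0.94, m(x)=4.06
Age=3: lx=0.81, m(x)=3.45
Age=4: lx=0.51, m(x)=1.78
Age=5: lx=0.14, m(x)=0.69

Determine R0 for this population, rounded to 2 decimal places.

7.62

lx·mx by age: 0, 0, 3.8164, 2.7945, 0.9078, 0.0966
R0 = Σ lx·mx = 7.6153 → 7.62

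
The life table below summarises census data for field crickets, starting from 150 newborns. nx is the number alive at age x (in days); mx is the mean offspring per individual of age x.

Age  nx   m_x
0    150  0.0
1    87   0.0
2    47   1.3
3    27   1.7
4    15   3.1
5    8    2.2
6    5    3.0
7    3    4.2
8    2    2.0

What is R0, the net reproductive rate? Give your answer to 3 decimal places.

lx = nx/n0 = nx/150: 1, 0.58, 0.31333…, 0.18, 0.1, 0.05333…, 0.03333…, 0.02, 0.01333…
lx·mx by age: 0, 0, 0.407333…, 0.306, 0.31, 0.117333…, 0.1…, 0.084, 0.026667…
R0 = Σ lx·mx = 1.351333… → 1.351

1.351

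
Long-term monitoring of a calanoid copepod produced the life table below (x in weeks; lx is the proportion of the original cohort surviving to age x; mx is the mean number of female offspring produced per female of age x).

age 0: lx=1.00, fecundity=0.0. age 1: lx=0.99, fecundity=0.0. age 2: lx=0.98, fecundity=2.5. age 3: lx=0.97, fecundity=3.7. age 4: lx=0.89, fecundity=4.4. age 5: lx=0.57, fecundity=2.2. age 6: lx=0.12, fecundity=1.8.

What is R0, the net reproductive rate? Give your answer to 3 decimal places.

lx·mx by age: 0, 0, 2.45, 3.589, 3.916, 1.254, 0.216
R0 = Σ lx·mx = 11.425 → 11.425

11.425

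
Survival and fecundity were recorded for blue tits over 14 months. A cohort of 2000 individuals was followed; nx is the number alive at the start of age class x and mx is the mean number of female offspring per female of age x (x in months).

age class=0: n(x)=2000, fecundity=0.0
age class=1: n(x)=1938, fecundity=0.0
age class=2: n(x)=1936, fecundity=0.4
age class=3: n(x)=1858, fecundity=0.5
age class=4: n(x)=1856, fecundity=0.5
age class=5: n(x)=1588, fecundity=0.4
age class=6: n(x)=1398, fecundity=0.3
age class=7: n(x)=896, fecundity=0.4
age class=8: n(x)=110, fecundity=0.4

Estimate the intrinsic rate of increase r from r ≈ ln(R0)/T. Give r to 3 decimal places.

lx = nx/n0 = nx/2000: 1, 0.969, 0.968, 0.929, 0.928, 0.794, 0.699, 0.448, 0.055
R0 = Σ lx·mx = 0 + 0 + 0.3872 + 0.4645 + 0.464 + 0.3176 + 0.2097 + 0.1792 + 0.022 = 2.0442
Σ x·lx·mx = 8.3005; T = 8.3005/2.0442 = 4.06051…
r ≈ ln(R0)/T = ln(2.0442)/4.06051… = 0.17609… → 0.176

0.176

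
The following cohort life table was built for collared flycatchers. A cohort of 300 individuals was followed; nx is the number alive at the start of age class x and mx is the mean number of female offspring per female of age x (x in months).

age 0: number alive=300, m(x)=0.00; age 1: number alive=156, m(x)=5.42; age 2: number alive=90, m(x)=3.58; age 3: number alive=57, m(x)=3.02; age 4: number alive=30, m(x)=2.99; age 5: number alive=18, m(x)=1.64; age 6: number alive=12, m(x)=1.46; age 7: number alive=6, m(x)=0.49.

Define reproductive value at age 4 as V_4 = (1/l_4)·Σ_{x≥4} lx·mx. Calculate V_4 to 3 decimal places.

4.656

lx = nx/n0 = nx/300: 1, 0.52, 0.3, 0.19, 0.1, 0.06, 0.04, 0.02
lx·mx for x ≥ 4: 0.299, 0.0984, 0.0584, 0.0098 → sum = 0.4656
V_4 = 0.4656 / l_4 = 0.4656 / 0.1 = 4.656 → 4.656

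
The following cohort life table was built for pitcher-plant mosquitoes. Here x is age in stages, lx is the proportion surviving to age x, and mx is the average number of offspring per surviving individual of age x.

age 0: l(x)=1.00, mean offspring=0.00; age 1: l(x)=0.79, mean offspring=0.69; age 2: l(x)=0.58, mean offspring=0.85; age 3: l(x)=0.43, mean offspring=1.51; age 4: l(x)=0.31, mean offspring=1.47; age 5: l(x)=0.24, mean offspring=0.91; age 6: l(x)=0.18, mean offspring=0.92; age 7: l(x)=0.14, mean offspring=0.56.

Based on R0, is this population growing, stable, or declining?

R0 = Σ lx·mx = 0 + 0.5451 + 0.493 + 0.6493 + 0.4557 + 0.2184 + 0.1656 + 0.0784 = 2.6055
R0 > 1, so the population is growing.

growing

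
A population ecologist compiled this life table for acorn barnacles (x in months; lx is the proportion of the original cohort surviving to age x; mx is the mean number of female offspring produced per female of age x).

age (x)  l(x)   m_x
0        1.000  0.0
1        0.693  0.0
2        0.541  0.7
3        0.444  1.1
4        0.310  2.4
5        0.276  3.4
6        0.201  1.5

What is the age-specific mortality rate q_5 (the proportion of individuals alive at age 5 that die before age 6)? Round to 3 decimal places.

0.272

q_5 = (l_5 − l_6) / l_5 = (0.276 − 0.201) / 0.276
     = 0.075 / 0.276 = 0.271739… → 0.272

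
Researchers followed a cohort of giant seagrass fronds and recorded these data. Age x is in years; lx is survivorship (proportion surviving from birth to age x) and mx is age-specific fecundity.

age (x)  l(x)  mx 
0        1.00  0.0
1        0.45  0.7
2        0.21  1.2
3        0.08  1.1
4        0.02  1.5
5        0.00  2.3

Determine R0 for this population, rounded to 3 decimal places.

lx·mx by age: 0, 0.315, 0.252, 0.088, 0.03, 0
R0 = Σ lx·mx = 0.685 → 0.685

0.685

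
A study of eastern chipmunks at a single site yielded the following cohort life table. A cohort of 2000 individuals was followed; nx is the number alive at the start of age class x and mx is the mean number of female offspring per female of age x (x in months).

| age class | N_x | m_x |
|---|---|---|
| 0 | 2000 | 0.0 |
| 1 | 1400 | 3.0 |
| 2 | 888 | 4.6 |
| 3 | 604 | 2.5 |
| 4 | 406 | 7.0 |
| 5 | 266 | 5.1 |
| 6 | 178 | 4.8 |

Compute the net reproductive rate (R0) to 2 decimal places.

lx = nx/n0 = nx/2000: 1, 0.7, 0.444, 0.302, 0.203, 0.133, 0.089
lx·mx by age: 0, 2.1, 2.0424, 0.755, 1.421, 0.6783, 0.4272
R0 = Σ lx·mx = 7.4239 → 7.42

7.42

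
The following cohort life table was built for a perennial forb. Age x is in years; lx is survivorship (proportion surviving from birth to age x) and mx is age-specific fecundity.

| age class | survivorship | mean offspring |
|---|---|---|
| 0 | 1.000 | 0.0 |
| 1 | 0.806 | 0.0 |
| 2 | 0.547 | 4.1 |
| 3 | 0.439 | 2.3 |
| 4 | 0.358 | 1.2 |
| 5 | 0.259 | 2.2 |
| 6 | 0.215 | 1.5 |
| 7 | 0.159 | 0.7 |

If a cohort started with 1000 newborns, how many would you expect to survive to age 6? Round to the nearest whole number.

Expected survivors = N0 · l_6 = 1000 × 0.215 = 215 → 215

215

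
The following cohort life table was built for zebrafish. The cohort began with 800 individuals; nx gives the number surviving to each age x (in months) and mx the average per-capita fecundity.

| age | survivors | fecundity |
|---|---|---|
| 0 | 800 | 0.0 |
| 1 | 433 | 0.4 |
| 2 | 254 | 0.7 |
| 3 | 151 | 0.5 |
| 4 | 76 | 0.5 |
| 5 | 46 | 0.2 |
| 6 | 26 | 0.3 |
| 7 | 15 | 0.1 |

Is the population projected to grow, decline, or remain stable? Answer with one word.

declining

lx = nx/n0 = nx/800: 1, 0.54125, 0.3175, 0.18875, 0.095, 0.0575, 0.0325, 0.01875
R0 = Σ lx·mx = 0 + 0.2165 + 0.22225 + 0.094375 + 0.0475 + 0.0115 + 0.00975 + 0.001875 = 0.60375
R0 < 1, so the population is declining.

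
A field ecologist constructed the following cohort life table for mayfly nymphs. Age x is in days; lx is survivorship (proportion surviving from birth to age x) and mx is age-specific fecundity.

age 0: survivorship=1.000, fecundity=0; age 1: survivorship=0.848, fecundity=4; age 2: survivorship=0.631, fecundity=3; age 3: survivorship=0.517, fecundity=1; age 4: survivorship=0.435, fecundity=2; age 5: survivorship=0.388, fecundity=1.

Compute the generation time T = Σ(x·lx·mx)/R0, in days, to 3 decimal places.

lx·mx: 0, 3.392, 1.893, 0.517, 0.87, 0.388 → R0 = 7.06
x·lx·mx: 0, 3.392, 3.786, 1.551, 3.48, 1.94 → Σ = 14.149
T = 14.149 / 7.06 = 2.004108… → 2.004

2.004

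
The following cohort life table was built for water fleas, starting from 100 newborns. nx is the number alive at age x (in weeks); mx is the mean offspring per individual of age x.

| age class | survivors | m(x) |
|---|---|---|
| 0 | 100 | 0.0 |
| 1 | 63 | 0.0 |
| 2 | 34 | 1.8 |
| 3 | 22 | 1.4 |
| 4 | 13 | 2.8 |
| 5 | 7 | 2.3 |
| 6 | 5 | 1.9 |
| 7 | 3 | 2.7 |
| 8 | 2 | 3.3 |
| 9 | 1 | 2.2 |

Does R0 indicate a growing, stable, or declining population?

lx = nx/n0 = nx/100: 1, 0.63, 0.34, 0.22, 0.13, 0.07, 0.05, 0.03, 0.02, 0.01
R0 = Σ lx·mx = 0 + 0 + 0.612 + 0.308 + 0.364 + 0.161 + 0.095 + 0.081 + 0.066 + 0.022 = 1.709
R0 > 1, so the population is growing.

growing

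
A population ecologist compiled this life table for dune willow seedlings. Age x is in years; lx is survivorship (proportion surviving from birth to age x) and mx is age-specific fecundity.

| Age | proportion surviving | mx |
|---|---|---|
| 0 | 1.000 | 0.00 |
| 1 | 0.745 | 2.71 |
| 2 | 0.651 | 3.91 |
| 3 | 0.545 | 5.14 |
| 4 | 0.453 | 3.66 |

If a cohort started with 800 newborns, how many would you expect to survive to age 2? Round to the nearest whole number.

521

Expected survivors = N0 · l_2 = 800 × 0.651 = 520.8 → 521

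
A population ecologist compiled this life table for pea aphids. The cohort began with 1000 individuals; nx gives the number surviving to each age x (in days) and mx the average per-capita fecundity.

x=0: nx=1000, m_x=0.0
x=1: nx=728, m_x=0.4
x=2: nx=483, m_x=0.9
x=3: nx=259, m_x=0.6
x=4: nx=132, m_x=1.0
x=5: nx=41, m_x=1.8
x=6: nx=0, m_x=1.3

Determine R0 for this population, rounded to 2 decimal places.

lx = nx/n0 = nx/1000: 1, 0.728, 0.483, 0.259, 0.132, 0.041, 0
lx·mx by age: 0, 0.2912, 0.4347, 0.1554, 0.132, 0.0738, 0
R0 = Σ lx·mx = 1.0871 → 1.09

1.09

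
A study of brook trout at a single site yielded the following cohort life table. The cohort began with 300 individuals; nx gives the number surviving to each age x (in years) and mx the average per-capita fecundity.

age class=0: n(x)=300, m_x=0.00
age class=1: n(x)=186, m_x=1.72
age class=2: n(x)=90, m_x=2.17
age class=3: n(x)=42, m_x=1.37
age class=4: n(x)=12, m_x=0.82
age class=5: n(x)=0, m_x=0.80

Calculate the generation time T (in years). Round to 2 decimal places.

1.58

lx = nx/n0 = nx/300: 1, 0.62, 0.3, 0.14, 0.04, 0
lx·mx: 0, 1.0664, 0.651, 0.1918, 0.0328, 0 → R0 = 1.942
x·lx·mx: 0, 1.0664, 1.302, 0.5754, 0.1312, 0 → Σ = 3.075
T = 3.075 / 1.942 = 1.583419… → 1.58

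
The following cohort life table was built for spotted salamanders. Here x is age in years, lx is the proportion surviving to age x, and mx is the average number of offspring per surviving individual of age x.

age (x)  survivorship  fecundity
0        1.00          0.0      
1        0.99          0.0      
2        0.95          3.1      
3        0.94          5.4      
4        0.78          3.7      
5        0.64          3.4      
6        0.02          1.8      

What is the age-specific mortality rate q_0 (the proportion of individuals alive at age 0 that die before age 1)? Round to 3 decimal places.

q_0 = (l_0 − l_1) / l_0 = (1 − 0.99) / 1
     = 0.01 / 1 = 0.01 → 0.010

0.010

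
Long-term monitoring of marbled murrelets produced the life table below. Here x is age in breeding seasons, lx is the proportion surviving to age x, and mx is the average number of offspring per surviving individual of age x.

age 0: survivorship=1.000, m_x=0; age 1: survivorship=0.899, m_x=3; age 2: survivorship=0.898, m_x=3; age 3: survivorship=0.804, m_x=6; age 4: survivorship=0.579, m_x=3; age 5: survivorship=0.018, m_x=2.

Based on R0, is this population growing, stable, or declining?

R0 = Σ lx·mx = 0 + 2.697 + 2.694 + 4.824 + 1.737 + 0.036 = 11.988
R0 > 1, so the population is growing.

growing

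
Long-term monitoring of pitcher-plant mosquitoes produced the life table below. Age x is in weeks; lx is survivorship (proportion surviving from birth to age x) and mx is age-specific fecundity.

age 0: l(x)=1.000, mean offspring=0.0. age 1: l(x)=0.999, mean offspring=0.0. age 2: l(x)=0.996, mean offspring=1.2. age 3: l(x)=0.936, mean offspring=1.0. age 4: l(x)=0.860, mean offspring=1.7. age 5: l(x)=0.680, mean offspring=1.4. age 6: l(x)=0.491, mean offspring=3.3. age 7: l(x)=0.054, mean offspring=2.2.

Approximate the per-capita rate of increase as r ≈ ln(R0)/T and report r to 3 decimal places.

R0 = Σ lx·mx = 0 + 0 + 1.1952 + 0.936 + 1.462 + 0.952 + 1.6203 + 0.1188 = 6.2843
Σ x·lx·mx = 26.3598; T = 26.3598/6.2843 = 4.19455…
r ≈ ln(R0)/T = ln(6.2843)/4.19455… = 0.4382… → 0.438

0.438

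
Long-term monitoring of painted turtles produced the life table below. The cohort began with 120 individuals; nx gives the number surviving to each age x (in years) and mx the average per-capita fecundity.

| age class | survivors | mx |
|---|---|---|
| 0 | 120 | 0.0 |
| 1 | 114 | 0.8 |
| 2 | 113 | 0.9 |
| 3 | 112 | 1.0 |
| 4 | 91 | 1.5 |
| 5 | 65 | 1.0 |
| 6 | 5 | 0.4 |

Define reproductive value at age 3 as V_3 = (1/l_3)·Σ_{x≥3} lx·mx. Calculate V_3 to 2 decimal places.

2.82

lx = nx/n0 = nx/120: 1, 0.95, 0.94167…, 0.93333…, 0.75833…, 0.54167…, 0.04167…
lx·mx for x ≥ 3: 0.933333…, 1.1375…, 0.541667…, 0.016667… → sum = 2.629167…
V_3 = 2.629167… / l_3 = 2.629167… / 0.933333… = 2.816964… → 2.82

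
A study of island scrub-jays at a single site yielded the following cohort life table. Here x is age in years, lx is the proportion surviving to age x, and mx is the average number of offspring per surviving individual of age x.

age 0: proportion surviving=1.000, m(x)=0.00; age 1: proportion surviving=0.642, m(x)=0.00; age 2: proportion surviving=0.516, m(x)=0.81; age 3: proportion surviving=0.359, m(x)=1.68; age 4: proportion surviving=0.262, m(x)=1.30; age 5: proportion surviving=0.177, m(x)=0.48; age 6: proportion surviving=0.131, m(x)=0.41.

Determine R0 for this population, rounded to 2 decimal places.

lx·mx by age: 0, 0, 0.41796, 0.60312, 0.3406, 0.08496, 0.05371
R0 = Σ lx·mx = 1.50035 → 1.50

1.50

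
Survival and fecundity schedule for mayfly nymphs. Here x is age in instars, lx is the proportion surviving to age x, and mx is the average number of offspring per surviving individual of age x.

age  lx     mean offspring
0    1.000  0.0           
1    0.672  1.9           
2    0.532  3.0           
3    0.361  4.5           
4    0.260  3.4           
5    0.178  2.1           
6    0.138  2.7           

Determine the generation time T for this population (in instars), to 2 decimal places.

2.77

lx·mx: 0, 1.2768, 1.596, 1.6245, 0.884, 0.3738, 0.3726 → R0 = 6.1277
x·lx·mx: 0, 1.2768, 3.192, 4.8735, 3.536, 1.869, 2.2356 → Σ = 16.9829
T = 16.9829 / 6.1277 = 2.771497… → 2.77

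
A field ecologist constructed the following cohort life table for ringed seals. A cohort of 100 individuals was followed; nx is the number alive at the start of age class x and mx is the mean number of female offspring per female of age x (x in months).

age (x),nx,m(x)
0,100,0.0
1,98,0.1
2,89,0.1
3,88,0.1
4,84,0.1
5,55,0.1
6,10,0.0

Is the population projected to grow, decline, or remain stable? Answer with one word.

declining

lx = nx/n0 = nx/100: 1, 0.98, 0.89, 0.88, 0.84, 0.55, 0.1
R0 = Σ lx·mx = 0 + 0.098 + 0.089 + 0.088 + 0.084 + 0.055 + 0 = 0.414
R0 < 1, so the population is declining.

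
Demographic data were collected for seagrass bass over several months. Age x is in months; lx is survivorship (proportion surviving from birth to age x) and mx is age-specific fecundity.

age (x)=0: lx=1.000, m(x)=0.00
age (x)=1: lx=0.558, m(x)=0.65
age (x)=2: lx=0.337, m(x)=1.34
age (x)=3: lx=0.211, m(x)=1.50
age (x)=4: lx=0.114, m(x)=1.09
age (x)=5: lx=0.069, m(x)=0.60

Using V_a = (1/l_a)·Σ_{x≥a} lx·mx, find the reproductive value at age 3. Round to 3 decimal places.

lx·mx for x ≥ 3: 0.3165, 0.12426, 0.0414 → sum = 0.48216
V_3 = 0.48216 / l_3 = 0.48216 / 0.211 = 2.285118… → 2.285

2.285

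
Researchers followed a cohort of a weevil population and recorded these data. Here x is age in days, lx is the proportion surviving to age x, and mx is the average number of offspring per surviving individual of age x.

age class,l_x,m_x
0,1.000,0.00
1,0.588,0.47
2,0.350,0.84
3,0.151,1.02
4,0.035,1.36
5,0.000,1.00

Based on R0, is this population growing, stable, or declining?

declining

R0 = Σ lx·mx = 0 + 0.27636 + 0.294 + 0.15402 + 0.0476 + 0 = 0.77198
R0 < 1, so the population is declining.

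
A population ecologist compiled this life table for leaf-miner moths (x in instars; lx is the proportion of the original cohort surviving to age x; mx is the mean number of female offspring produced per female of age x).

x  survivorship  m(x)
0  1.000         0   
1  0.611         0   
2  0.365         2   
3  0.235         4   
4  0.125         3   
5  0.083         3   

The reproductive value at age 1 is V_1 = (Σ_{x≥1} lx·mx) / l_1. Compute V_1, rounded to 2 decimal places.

3.75

lx·mx for x ≥ 1: 0, 0.73, 0.94, 0.375, 0.249 → sum = 2.294
V_1 = 2.294 / l_1 = 2.294 / 0.611 = 3.754501… → 3.75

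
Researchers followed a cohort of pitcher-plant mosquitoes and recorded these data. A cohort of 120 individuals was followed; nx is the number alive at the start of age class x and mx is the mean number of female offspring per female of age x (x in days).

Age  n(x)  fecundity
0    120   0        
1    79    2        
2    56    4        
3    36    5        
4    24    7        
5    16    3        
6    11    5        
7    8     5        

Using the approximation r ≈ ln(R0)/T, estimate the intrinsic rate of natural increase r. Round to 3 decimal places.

0.649

lx = nx/n0 = nx/120: 1, 0.65833…, 0.46667…, 0.3, 0.2, 0.13333…, 0.09167…, 0.06667…
R0 = Σ lx·mx = 0 + 1.31667… + 1.86667… + 1.5 + 1.4 + 0.4… + 0.45833… + 0.33333… = 7.275…
Σ x·lx·mx = 22.233333…; T = 22.233333…/7.275… = 3.05613…
r ≈ ln(R0)/T = ln(7.275…)/3.05613… = 0.64933… → 0.649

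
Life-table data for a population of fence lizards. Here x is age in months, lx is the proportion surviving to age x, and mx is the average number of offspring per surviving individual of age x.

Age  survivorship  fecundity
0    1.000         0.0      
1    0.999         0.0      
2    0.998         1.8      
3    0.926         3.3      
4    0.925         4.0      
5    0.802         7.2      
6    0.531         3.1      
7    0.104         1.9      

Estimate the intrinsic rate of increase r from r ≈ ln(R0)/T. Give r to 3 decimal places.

R0 = Σ lx·mx = 0 + 0 + 1.7964 + 3.0558 + 3.7 + 5.7744 + 1.6461 + 0.1976 = 16.1703
Σ x·lx·mx = 67.692; T = 67.692/16.1703 = 4.18619…
r ≈ ln(R0)/T = ln(16.1703)/4.18619… = 0.66485… → 0.665

0.665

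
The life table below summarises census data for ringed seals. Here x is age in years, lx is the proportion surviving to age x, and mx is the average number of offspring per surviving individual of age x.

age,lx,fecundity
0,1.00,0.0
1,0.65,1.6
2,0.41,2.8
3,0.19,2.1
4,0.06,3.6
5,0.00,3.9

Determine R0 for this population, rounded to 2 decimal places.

2.80

lx·mx by age: 0, 1.04, 1.148, 0.399, 0.216, 0
R0 = Σ lx·mx = 2.803 → 2.80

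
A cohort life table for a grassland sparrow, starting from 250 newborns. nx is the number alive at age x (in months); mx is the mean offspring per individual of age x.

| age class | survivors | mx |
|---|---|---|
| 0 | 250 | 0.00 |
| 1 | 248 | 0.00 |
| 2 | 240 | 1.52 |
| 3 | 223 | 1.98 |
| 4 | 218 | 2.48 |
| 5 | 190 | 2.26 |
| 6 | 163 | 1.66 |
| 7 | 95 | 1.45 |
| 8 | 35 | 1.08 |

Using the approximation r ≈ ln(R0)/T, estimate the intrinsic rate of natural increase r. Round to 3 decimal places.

0.525

lx = nx/n0 = nx/250: 1, 0.992, 0.96, 0.892, 0.872, 0.76, 0.652, 0.38, 0.14
R0 = Σ lx·mx = 0 + 0 + 1.4592 + 1.76616 + 2.16256 + 1.7176 + 1.08232 + 0.551 + 0.1512 = 8.89004
Σ x·lx·mx = 37.01564; T = 37.01564/8.89004 = 4.16372…
r ≈ ln(R0)/T = ln(8.89004)/4.16372… = 0.52475… → 0.525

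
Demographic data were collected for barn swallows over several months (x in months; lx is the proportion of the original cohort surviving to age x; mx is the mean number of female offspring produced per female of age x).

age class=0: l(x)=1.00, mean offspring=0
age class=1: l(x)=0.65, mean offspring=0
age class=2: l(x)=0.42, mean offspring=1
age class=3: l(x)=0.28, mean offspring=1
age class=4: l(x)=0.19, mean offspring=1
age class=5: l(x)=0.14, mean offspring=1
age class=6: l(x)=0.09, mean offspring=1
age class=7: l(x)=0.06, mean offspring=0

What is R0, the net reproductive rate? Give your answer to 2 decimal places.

1.12

lx·mx by age: 0, 0, 0.42, 0.28, 0.19, 0.14, 0.09, 0
R0 = Σ lx·mx = 1.12 → 1.12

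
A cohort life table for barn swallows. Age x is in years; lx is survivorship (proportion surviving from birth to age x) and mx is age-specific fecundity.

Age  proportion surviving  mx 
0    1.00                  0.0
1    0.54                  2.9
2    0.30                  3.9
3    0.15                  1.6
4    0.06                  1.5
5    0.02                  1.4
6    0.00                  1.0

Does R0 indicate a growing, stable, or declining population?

R0 = Σ lx·mx = 0 + 1.566 + 1.17 + 0.24 + 0.09 + 0.028 + 0 = 3.094
R0 > 1, so the population is growing.

growing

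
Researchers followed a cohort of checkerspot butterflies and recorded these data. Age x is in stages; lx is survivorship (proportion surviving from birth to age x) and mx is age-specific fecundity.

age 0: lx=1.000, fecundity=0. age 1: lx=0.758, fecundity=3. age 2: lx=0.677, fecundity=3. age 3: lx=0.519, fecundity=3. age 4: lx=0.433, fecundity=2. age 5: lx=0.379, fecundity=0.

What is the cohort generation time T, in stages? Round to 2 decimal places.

2.15

lx·mx: 0, 2.274, 2.031, 1.557, 0.866, 0 → R0 = 6.728
x·lx·mx: 0, 2.274, 4.062, 4.671, 3.464, 0 → Σ = 14.471
T = 14.471 / 6.728 = 2.150862… → 2.15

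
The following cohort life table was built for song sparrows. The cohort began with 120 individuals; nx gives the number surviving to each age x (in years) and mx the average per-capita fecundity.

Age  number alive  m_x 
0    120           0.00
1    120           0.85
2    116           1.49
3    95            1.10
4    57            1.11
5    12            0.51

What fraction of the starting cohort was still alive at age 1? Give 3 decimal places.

1.000

l_1 = n_1/n_0 = 120/120 = 1 → 1.000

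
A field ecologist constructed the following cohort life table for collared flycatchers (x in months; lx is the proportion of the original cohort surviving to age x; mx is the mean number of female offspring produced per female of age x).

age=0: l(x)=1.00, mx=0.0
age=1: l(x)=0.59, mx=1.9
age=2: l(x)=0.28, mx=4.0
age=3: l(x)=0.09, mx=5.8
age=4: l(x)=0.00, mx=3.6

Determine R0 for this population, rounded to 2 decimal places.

lx·mx by age: 0, 1.121, 1.12, 0.522, 0
R0 = Σ lx·mx = 2.763 → 2.76

2.76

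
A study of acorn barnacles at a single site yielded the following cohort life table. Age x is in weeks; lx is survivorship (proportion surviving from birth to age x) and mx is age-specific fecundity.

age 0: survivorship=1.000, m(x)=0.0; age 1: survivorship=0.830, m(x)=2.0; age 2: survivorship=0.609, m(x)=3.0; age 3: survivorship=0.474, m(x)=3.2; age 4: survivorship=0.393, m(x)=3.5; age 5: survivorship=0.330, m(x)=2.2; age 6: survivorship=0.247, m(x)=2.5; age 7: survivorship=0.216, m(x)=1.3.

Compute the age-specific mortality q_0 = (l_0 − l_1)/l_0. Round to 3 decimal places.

q_0 = (l_0 − l_1) / l_0 = (1 − 0.83) / 1
     = 0.17 / 1 = 0.17 → 0.170

0.170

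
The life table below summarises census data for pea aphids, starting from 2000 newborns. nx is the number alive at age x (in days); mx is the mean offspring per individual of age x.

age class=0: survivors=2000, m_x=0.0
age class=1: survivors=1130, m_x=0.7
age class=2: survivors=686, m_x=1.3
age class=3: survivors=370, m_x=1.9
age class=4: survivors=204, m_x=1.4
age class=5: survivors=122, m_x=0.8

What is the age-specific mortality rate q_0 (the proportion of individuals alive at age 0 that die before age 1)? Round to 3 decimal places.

0.435

lx = nx/n0 = nx/2000: 1, 0.565, 0.343, 0.185, 0.102, 0.061
q_0 = (l_0 − l_1) / l_0 = (1 − 0.565) / 1
     = 0.435 / 1 = 0.435 → 0.435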